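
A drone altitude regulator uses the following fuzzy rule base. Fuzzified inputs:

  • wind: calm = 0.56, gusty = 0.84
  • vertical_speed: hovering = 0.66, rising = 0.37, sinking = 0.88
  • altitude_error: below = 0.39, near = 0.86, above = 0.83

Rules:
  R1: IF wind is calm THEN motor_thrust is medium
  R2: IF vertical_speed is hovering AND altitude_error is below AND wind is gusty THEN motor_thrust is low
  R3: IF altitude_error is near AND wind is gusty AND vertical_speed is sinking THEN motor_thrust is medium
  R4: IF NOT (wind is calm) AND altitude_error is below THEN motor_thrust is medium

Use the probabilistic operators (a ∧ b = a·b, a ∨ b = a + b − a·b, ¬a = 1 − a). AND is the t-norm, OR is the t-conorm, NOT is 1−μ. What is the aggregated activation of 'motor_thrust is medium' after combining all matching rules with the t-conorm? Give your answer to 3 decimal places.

R1: calm=0.56 → w = 0.5600
R2: hovering=0.66, below=0.39, gusty=0.84; AND[a·b] → w = 0.2162
R3: near=0.86, gusty=0.84, sinking=0.88; AND[a·b] → w = 0.6357
R4: ¬calm=1−0.56=0.44, below=0.39; AND[a·b] → w = 0.1716
Rules with consequent 'medium': {R1, R3, R4} → strengths 0.5600, 0.6357, 0.1716
Aggregate via t-conorm [a + b − a·b]: 0.8672

0.867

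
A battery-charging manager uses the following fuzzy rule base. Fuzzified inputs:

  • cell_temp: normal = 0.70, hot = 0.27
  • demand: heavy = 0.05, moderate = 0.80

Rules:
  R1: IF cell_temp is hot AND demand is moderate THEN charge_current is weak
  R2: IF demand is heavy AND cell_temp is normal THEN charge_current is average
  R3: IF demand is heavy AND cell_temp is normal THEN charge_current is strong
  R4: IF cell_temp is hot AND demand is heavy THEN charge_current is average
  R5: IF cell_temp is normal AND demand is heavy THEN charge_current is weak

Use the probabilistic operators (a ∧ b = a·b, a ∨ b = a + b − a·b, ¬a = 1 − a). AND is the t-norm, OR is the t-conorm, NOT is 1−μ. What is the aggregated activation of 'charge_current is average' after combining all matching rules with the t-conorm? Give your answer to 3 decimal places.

0.048

R1: hot=0.27, moderate=0.80; AND[a·b] → w = 0.2160
R2: heavy=0.05, normal=0.70; AND[a·b] → w = 0.0350
R3: heavy=0.05, normal=0.70; AND[a·b] → w = 0.0350
R4: hot=0.27, heavy=0.05; AND[a·b] → w = 0.0135
R5: normal=0.70, heavy=0.05; AND[a·b] → w = 0.0350
Rules with consequent 'average': {R2, R4} → strengths 0.0350, 0.0135
Aggregate via t-conorm [a + b − a·b]: 0.0480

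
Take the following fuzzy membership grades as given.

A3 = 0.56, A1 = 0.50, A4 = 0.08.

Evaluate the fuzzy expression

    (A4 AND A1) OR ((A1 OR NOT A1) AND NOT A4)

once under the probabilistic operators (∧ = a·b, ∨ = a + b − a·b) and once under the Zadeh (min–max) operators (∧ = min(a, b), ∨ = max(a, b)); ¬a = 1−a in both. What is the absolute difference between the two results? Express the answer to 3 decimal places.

0.202

Under probabilistic:
  A4 AND A1 = a·b on (0.0800, 0.5000) = 0.0400
  NOT A1 = 1 − 0.5000 = 0.5000
  A1 OR NOT A1 = a + b − a·b on (0.5000, 0.5000) = 0.7500
  NOT A4 = 1 − 0.0800 = 0.9200
  (A1 OR NOT A1) AND NOT A4 = a·b on (0.7500, 0.9200) = 0.6900
  (A4 AND A1) OR ((A1 OR NOT A1) AND NOT A4) = a + b − a·b on (0.0400, 0.6900) = 0.7024
  → value = 0.7024
Under Zadeh (min–max):
  A4 AND A1 = min(a, b) on (0.08, 0.50) = 0.08
  NOT A1 = 1 − 0.50 = 0.50
  A1 OR NOT A1 = max(a, b) on (0.50, 0.50) = 0.50
  NOT A4 = 1 − 0.08 = 0.92
  (A1 OR NOT A1) AND NOT A4 = min(a, b) on (0.50, 0.92) = 0.50
  (A4 AND A1) OR ((A1 OR NOT A1) AND NOT A4) = max(a, b) on (0.08, 0.50) = 0.50
  → value = 0.5000
|0.7024 − 0.5000| = 0.202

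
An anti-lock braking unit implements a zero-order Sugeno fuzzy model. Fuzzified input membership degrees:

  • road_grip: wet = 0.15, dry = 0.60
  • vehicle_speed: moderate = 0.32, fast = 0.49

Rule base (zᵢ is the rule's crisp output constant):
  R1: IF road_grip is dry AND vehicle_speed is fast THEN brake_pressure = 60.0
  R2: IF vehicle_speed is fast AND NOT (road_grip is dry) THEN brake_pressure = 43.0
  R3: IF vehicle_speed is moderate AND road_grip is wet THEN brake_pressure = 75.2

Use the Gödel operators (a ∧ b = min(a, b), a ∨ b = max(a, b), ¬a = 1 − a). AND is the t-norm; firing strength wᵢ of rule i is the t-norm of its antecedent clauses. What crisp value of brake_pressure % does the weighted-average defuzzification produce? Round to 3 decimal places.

R1 (z=60.0): dry=0.60, fast=0.49; AND[min(a, b)] → w = 0.49
R2 (z=43.0): fast=0.49, ¬dry=1−0.60=0.40; AND[min(a, b)] → w = 0.40
R3 (z=75.2): moderate=0.32, wet=0.15; AND[min(a, b)] → w = 0.15
Weighted average = (0.49·60.0 + 0.40·43.0 + 0.15·75.2) / (0.49 + 0.40 + 0.15)
  = 57.8800 / 1.0400 = 55.654

55.654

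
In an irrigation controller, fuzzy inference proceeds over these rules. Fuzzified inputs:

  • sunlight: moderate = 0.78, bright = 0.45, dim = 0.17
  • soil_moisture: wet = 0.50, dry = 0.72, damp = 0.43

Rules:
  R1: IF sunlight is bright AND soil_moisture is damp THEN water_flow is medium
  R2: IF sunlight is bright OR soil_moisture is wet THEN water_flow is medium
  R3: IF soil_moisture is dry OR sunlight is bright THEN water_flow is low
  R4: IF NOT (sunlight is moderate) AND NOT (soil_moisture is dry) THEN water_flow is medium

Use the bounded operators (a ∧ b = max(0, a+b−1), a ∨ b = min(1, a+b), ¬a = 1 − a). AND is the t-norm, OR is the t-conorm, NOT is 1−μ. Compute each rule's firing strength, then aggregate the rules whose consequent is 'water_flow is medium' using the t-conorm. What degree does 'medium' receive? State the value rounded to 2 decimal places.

R1: bright=0.45, damp=0.43; AND[max(0, a+b−1)] → w = 0.00
R2: bright=0.45, wet=0.50; OR[min(1, a+b)] → w = 0.95
R3: dry=0.72, bright=0.45; OR[min(1, a+b)] → w = 1.00
R4: ¬moderate=1−0.78=0.22, ¬dry=1−0.72=0.28; AND[max(0, a+b−1)] → w = 0.00
Rules with consequent 'medium': {R1, R2, R4} → strengths 0.00, 0.95, 0.00
Aggregate via t-conorm [min(1, a+b)]: 0.95

0.95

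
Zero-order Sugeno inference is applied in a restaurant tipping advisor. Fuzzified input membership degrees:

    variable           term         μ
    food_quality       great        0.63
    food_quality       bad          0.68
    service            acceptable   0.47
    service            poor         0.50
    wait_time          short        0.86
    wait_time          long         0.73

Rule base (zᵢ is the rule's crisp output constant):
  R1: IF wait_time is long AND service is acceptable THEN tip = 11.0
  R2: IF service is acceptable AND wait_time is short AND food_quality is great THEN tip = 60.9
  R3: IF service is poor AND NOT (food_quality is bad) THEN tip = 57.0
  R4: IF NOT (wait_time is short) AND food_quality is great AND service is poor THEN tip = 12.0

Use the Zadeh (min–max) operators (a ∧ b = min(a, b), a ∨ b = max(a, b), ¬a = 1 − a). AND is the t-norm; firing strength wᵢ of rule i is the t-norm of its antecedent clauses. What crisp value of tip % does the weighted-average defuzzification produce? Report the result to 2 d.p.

38.37

R1 (z=11.0): long=0.73, acceptable=0.47; AND[min(a, b)] → w = 0.47
R2 (z=60.9): acceptable=0.47, short=0.86, great=0.63; AND[min(a, b)] → w = 0.47
R3 (z=57.0): poor=0.50, ¬bad=1−0.68=0.32; AND[min(a, b)] → w = 0.32
R4 (z=12.0): ¬short=1−0.86=0.14, great=0.63, poor=0.50; AND[min(a, b)] → w = 0.14
Weighted average = (0.47·11.0 + 0.47·60.9 + 0.32·57.0 + 0.14·12.0) / (0.47 + 0.47 + 0.32 + 0.14)
  = 53.7130 / 1.4000 = 38.37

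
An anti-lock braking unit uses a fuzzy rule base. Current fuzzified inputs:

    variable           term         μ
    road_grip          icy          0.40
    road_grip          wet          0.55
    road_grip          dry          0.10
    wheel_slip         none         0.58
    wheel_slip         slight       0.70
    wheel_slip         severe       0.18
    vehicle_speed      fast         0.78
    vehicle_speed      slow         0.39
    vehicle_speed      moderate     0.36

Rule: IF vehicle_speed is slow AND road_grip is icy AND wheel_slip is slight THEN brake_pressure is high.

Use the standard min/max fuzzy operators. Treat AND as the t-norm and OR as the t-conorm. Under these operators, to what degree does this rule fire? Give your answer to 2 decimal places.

0.39

firing strength: slow=0.39, icy=0.40, slight=0.70; AND[min(a, b)] → w = 0.39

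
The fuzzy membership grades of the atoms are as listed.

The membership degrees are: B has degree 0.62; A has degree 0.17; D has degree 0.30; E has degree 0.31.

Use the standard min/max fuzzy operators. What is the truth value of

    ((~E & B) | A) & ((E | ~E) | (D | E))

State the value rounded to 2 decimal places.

0.62

~E = 1 − 0.31 = 0.69
~E & B = min(a, b) on (0.69, 0.62) = 0.62
(~E & B) | A = max(a, b) on (0.62, 0.17) = 0.62
~E = 1 − 0.31 = 0.69
E | ~E = max(a, b) on (0.31, 0.69) = 0.69
D | E = max(a, b) on (0.30, 0.31) = 0.31
(E | ~E) | (D | E) = max(a, b) on (0.69, 0.31) = 0.69
((~E & B) | A) & ((E | ~E) | (D | E)) = min(a, b) on (0.62, 0.69) = 0.62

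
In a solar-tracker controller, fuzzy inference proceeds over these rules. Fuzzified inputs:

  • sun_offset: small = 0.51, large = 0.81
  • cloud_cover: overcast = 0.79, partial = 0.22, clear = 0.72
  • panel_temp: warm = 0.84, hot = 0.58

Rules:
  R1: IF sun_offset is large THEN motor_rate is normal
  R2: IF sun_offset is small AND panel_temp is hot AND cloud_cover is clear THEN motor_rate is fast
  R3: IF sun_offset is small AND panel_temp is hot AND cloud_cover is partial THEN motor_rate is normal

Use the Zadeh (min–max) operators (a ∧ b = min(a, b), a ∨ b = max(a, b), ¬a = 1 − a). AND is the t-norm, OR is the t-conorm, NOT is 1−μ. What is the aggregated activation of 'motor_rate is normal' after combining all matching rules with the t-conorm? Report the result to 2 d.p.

0.81

R1: large=0.81 → w = 0.81
R2: small=0.51, hot=0.58, clear=0.72; AND[min(a, b)] → w = 0.51
R3: small=0.51, hot=0.58, partial=0.22; AND[min(a, b)] → w = 0.22
Rules with consequent 'normal': {R1, R3} → strengths 0.81, 0.22
Aggregate via t-conorm [max(a, b)]: 0.81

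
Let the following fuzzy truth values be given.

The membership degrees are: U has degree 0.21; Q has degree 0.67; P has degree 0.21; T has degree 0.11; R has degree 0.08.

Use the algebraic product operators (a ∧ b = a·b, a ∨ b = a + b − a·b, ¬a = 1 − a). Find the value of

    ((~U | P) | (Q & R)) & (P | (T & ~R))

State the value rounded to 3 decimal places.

~U = 1 − 0.2100 = 0.7900
~U | P = a + b − a·b on (0.7900, 0.2100) = 0.8341
Q & R = a·b on (0.6700, 0.0800) = 0.0536
(~U | P) | (Q & R) = a + b − a·b on (0.8341, 0.0536) = 0.8430
~R = 1 − 0.0800 = 0.9200
T & ~R = a·b on (0.1100, 0.9200) = 0.1012
P | (T & ~R) = a + b − a·b on (0.2100, 0.1012) = 0.2899
((~U | P) | (Q & R)) & (P | (T & ~R)) = a·b on (0.8430, 0.2899) = 0.2444

0.244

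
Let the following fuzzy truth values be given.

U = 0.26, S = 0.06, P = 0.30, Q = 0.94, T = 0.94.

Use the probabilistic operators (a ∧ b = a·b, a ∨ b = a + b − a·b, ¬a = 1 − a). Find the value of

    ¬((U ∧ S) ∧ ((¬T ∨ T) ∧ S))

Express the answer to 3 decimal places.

0.999

U ∧ S = a·b on (0.2600, 0.0600) = 0.0156
¬T = 1 − 0.9400 = 0.0600
¬T ∨ T = a + b − a·b on (0.0600, 0.9400) = 0.9436
(¬T ∨ T) ∧ S = a·b on (0.9436, 0.0600) = 0.0566
(U ∧ S) ∧ ((¬T ∨ T) ∧ S) = a·b on (0.0156, 0.0566) = 0.0009
¬((U ∧ S) ∧ ((¬T ∨ T) ∧ S)) = 1 − 0.0009 = 0.9991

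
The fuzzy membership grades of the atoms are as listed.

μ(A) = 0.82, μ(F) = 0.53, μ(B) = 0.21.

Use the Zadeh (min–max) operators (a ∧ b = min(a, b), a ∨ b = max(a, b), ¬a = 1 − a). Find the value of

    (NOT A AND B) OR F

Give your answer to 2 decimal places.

NOT A = 1 − 0.82 = 0.18
NOT A AND B = min(a, b) on (0.18, 0.21) = 0.18
(NOT A AND B) OR F = max(a, b) on (0.18, 0.53) = 0.53

0.53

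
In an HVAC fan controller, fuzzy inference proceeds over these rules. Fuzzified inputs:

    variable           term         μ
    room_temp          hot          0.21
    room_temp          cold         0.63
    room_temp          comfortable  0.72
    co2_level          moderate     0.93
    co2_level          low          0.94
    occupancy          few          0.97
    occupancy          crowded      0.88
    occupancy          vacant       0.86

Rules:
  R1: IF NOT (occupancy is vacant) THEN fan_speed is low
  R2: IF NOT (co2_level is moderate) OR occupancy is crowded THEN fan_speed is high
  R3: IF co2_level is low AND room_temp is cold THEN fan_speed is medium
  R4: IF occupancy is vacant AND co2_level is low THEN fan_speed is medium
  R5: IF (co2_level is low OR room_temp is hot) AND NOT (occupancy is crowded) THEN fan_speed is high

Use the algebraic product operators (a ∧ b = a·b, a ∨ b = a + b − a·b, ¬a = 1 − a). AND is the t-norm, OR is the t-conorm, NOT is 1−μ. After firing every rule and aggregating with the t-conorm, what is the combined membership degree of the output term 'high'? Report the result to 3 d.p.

R1: ¬vacant=1−0.86=0.14 → w = 0.1400
R2: ¬moderate=1−0.93=0.07, crowded=0.88; OR[a + b − a·b] → w = 0.8884
R3: low=0.94, cold=0.63; AND[a·b] → w = 0.5922
R4: vacant=0.86, low=0.94; AND[a·b] → w = 0.8084
R5: (low=0.94 OR hot=0.21) = 0.9526; AND[a·b] with ¬crowded=1−0.88=0.12 → w = 0.1143
Rules with consequent 'high': {R2, R5} → strengths 0.8884, 0.1143
Aggregate via t-conorm [a + b − a·b]: 0.9012

0.901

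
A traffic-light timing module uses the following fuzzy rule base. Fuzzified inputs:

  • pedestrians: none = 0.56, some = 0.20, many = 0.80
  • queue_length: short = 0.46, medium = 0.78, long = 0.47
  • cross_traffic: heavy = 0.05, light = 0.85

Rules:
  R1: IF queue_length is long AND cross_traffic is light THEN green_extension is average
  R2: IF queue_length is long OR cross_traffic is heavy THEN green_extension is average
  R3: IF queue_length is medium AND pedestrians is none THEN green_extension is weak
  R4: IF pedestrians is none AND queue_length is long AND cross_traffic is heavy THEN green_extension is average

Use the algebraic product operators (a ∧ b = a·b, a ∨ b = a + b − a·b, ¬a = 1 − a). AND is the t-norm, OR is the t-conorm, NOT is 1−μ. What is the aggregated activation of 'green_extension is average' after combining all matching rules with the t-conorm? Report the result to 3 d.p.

R1: long=0.47, light=0.85; AND[a·b] → w = 0.3995
R2: long=0.47, heavy=0.05; OR[a + b − a·b] → w = 0.4965
R3: medium=0.78, none=0.56; AND[a·b] → w = 0.4368
R4: none=0.56, long=0.47, heavy=0.05; AND[a·b] → w = 0.0132
Rules with consequent 'average': {R1, R2, R4} → strengths 0.3995, 0.4965, 0.0132
Aggregate via t-conorm [a + b − a·b]: 0.7016

0.702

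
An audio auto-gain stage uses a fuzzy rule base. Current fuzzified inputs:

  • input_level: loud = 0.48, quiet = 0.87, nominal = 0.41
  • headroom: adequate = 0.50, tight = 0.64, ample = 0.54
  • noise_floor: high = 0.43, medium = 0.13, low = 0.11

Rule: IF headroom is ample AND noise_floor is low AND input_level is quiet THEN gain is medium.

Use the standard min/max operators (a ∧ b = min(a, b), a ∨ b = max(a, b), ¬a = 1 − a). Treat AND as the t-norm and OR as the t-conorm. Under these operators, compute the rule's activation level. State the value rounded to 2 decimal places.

firing strength: ample=0.54, low=0.11, quiet=0.87; AND[min(a, b)] → w = 0.11

0.11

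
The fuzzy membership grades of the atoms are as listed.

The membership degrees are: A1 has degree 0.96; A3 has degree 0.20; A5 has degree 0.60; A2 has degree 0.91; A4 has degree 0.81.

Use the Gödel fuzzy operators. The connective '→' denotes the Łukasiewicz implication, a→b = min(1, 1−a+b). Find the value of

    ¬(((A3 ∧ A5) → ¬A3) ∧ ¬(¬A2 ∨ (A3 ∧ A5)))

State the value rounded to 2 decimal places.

A3 ∧ A5 = min(a, b) on (0.20, 0.60) = 0.20
¬A3 = 1 − 0.20 = 0.80
(A3 ∧ A5) → ¬A3  [Łukasiewicz: min(1, 1−a+b)] with a=0.20, b=0.80 → 1.00
¬A2 = 1 − 0.91 = 0.09
A3 ∧ A5 = min(a, b) on (0.20, 0.60) = 0.20
¬A2 ∨ (A3 ∧ A5) = max(a, b) on (0.09, 0.20) = 0.20
¬(¬A2 ∨ (A3 ∧ A5)) = 1 − 0.20 = 0.80
((A3 ∧ A5) → ¬A3) ∧ ¬(¬A2 ∨ (A3 ∧ A5)) = min(a, b) on (1.00, 0.80) = 0.80
¬(((A3 ∧ A5) → ¬A3) ∧ ¬(¬A2 ∨ (A3 ∧ A5))) = 1 − 0.80 = 0.20

0.20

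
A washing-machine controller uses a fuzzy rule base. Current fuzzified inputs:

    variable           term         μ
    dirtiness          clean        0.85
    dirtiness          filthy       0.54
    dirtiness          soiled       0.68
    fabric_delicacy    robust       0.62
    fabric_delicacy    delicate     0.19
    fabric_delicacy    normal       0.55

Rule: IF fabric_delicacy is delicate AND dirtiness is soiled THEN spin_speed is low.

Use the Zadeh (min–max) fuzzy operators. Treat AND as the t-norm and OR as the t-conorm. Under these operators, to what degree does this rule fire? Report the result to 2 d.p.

firing strength: delicate=0.19, soiled=0.68; AND[min(a, b)] → w = 0.19

0.19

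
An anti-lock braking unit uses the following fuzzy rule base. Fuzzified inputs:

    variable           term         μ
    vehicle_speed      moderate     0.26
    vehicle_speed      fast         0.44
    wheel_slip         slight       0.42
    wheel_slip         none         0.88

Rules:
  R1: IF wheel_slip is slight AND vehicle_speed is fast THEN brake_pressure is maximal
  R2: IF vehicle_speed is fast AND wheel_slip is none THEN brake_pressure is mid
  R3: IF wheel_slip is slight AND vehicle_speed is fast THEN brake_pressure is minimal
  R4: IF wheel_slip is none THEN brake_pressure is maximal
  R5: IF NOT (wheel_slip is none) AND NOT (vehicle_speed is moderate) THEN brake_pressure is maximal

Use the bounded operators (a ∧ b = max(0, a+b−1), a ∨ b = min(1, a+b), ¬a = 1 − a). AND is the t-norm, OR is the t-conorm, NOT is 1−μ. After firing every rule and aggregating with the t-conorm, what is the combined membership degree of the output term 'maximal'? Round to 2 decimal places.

R1: slight=0.42, fast=0.44; AND[max(0, a+b−1)] → w = 0.00
R2: fast=0.44, none=0.88; AND[max(0, a+b−1)] → w = 0.32
R3: slight=0.42, fast=0.44; AND[max(0, a+b−1)] → w = 0.00
R4: none=0.88 → w = 0.88
R5: ¬none=1−0.88=0.12, ¬moderate=1−0.26=0.74; AND[max(0, a+b−1)] → w = 0.00
Rules with consequent 'maximal': {R1, R4, R5} → strengths 0.00, 0.88, 0.00
Aggregate via t-conorm [min(1, a+b)]: 0.88

0.88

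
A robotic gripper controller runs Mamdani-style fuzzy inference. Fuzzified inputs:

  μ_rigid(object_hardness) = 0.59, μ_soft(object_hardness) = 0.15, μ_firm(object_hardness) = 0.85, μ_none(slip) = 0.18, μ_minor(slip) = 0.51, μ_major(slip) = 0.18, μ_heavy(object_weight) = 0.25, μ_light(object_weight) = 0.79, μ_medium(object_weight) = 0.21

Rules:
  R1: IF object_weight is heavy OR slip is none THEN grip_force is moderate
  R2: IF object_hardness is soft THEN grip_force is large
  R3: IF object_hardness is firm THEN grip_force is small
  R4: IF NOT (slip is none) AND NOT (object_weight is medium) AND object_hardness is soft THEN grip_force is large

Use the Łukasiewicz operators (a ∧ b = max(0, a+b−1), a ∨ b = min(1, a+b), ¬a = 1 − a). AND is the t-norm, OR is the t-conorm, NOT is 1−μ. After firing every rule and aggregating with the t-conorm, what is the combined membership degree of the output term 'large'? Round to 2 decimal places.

R1: heavy=0.25, none=0.18; OR[min(1, a+b)] → w = 0.43
R2: soft=0.15 → w = 0.15
R3: firm=0.85 → w = 0.85
R4: ¬none=1−0.18=0.82, ¬medium=1−0.21=0.79, soft=0.15; AND[max(0, a+b−1)] → w = 0.00
Rules with consequent 'large': {R2, R4} → strengths 0.15, 0.00
Aggregate via t-conorm [min(1, a+b)]: 0.15

0.15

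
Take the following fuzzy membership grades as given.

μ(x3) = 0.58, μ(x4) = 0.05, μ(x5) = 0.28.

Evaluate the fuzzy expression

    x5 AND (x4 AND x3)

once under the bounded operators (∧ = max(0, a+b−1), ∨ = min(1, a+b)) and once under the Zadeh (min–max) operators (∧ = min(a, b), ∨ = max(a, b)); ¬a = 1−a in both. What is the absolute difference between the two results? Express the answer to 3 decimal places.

Under bounded:
  x4 AND x3 = max(0, a+b−1) on (0.05, 0.58) = 0.00
  x5 AND (x4 AND x3) = max(0, a+b−1) on (0.28, 0.00) = 0.00
  → value = 0.0000
Under Zadeh (min–max):
  x4 AND x3 = min(a, b) on (0.05, 0.58) = 0.05
  x5 AND (x4 AND x3) = min(a, b) on (0.28, 0.05) = 0.05
  → value = 0.0500
|0.0000 − 0.0500| = 0.050

0.050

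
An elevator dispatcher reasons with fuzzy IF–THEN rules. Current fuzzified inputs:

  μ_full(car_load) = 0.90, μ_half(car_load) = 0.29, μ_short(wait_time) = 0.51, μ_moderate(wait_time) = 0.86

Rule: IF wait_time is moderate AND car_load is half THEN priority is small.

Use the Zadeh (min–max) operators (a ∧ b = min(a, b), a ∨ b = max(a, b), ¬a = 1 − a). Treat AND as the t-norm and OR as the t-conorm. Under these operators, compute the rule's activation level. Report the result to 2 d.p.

firing strength: moderate=0.86, half=0.29; AND[min(a, b)] → w = 0.29

0.29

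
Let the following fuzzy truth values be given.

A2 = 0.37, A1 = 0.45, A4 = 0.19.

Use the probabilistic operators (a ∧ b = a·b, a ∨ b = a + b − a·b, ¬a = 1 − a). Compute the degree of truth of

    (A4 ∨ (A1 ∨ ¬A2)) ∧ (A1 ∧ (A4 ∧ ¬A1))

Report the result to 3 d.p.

¬A2 = 1 − 0.3700 = 0.6300
A1 ∨ ¬A2 = a + b − a·b on (0.4500, 0.6300) = 0.7965
A4 ∨ (A1 ∨ ¬A2) = a + b − a·b on (0.1900, 0.7965) = 0.8352
¬A1 = 1 − 0.4500 = 0.5500
A4 ∧ ¬A1 = a·b on (0.1900, 0.5500) = 0.1045
A1 ∧ (A4 ∧ ¬A1) = a·b on (0.4500, 0.1045) = 0.0470
(A4 ∨ (A1 ∨ ¬A2)) ∧ (A1 ∧ (A4 ∧ ¬A1)) = a·b on (0.8352, 0.0470) = 0.0393

0.039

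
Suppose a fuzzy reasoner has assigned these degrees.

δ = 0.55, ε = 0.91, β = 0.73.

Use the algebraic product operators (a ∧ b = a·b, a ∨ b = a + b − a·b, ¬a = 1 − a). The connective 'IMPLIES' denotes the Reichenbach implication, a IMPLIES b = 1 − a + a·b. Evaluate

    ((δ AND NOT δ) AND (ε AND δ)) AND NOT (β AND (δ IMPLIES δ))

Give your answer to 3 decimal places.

NOT δ = 1 − 0.5500 = 0.4500
δ AND NOT δ = a·b on (0.5500, 0.4500) = 0.2475
ε AND δ = a·b on (0.9100, 0.5500) = 0.5005
(δ AND NOT δ) AND (ε AND δ) = a·b on (0.2475, 0.5005) = 0.1239
δ IMPLIES δ  [Reichenbach: 1 − a + a·b] with a=0.5500, b=0.5500 → 0.7525
β AND (δ IMPLIES δ) = a·b on (0.7300, 0.7525) = 0.5493
NOT (β AND (δ IMPLIES δ)) = 1 − 0.5493 = 0.4507
((δ AND NOT δ) AND (ε AND δ)) AND NOT (β AND (δ IMPLIES δ)) = a·b on (0.1239, 0.4507) = 0.0558

0.056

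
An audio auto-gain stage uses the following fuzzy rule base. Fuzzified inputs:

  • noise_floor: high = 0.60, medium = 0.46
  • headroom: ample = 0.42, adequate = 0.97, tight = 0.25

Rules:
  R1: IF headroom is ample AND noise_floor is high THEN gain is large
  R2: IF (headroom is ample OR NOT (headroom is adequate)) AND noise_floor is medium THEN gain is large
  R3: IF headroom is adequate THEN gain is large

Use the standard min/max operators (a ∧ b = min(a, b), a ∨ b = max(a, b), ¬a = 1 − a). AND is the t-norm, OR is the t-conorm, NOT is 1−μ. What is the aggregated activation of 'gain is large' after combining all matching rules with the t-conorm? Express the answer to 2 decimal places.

R1: ample=0.42, high=0.60; AND[min(a, b)] → w = 0.42
R2: (ample=0.42 OR ¬adequate=1−0.97=0.03) = 0.42; AND[min(a, b)] with medium=0.46 → w = 0.42
R3: adequate=0.97 → w = 0.97
Rules with consequent 'large': {R1, R2, R3} → strengths 0.42, 0.42, 0.97
Aggregate via t-conorm [max(a, b)]: 0.97

0.97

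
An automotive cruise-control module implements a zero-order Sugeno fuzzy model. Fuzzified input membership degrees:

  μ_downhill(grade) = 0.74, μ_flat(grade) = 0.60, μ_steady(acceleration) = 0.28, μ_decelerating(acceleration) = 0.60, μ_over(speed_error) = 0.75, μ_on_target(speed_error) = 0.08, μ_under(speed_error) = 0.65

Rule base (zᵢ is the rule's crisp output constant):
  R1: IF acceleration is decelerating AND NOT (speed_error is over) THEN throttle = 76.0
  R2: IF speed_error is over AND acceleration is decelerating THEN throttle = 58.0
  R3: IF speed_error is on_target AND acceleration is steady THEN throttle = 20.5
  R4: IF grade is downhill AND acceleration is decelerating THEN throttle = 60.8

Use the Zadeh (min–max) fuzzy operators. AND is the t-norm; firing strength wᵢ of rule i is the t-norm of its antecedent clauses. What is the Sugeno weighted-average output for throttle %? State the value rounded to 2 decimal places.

R1 (z=76.0): decelerating=0.60, ¬over=1−0.75=0.25; AND[min(a, b)] → w = 0.25
R2 (z=58.0): over=0.75, decelerating=0.60; AND[min(a, b)] → w = 0.60
R3 (z=20.5): on_target=0.08, steady=0.28; AND[min(a, b)] → w = 0.08
R4 (z=60.8): downhill=0.74, decelerating=0.60; AND[min(a, b)] → w = 0.60
Weighted average = (0.25·76.0 + 0.60·58.0 + 0.08·20.5 + 0.60·60.8) / (0.25 + 0.60 + 0.08 + 0.60)
  = 91.9200 / 1.5300 = 60.08

60.08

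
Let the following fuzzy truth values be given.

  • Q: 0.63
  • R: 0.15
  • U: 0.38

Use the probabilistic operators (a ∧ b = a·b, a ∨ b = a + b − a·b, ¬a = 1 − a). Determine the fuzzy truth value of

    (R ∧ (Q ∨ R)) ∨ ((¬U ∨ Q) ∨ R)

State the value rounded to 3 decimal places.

0.893

Q ∨ R = a + b − a·b on (0.6300, 0.1500) = 0.6855
R ∧ (Q ∨ R) = a·b on (0.1500, 0.6855) = 0.1028
¬U = 1 − 0.3800 = 0.6200
¬U ∨ Q = a + b − a·b on (0.6200, 0.6300) = 0.8594
(¬U ∨ Q) ∨ R = a + b − a·b on (0.8594, 0.1500) = 0.8805
(R ∧ (Q ∨ R)) ∨ ((¬U ∨ Q) ∨ R) = a + b − a·b on (0.1028, 0.8805) = 0.8928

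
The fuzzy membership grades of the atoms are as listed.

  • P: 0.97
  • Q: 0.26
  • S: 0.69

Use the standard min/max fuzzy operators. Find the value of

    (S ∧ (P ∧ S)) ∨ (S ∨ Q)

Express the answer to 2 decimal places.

P ∧ S = min(a, b) on (0.97, 0.69) = 0.69
S ∧ (P ∧ S) = min(a, b) on (0.69, 0.69) = 0.69
S ∨ Q = max(a, b) on (0.69, 0.26) = 0.69
(S ∧ (P ∧ S)) ∨ (S ∨ Q) = max(a, b) on (0.69, 0.69) = 0.69

0.69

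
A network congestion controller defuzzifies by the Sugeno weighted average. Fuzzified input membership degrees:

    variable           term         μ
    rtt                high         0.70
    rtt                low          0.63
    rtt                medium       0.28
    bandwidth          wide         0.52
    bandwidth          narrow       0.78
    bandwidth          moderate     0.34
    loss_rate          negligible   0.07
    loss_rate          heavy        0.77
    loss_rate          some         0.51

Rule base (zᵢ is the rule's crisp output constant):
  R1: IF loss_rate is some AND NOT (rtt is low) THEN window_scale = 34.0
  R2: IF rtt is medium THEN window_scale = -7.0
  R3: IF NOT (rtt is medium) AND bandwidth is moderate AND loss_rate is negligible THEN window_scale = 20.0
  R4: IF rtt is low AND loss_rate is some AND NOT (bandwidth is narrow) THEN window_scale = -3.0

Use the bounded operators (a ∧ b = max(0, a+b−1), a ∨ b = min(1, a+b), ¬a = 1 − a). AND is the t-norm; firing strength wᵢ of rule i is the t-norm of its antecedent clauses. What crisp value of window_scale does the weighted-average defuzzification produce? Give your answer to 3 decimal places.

-7.000

R1 (z=34.0): some=0.51, ¬low=1−0.63=0.37; AND[max(0, a+b−1)] → w = 0.00
R2 (z=-7.0): medium=0.28 → w = 0.28
R3 (z=20.0): ¬medium=1−0.28=0.72, moderate=0.34, negligible=0.07; AND[max(0, a+b−1)] → w = 0.00
R4 (z=-3.0): low=0.63, some=0.51, ¬narrow=1−0.78=0.22; AND[max(0, a+b−1)] → w = 0.00
Weighted average = (0.00·34.0 + 0.28·-7.0 + 0.00·20.0 + 0.00·-3.0) / (0.00 + 0.28 + 0.00 + 0.00)
  = -1.9600 / 0.2800 = -7.000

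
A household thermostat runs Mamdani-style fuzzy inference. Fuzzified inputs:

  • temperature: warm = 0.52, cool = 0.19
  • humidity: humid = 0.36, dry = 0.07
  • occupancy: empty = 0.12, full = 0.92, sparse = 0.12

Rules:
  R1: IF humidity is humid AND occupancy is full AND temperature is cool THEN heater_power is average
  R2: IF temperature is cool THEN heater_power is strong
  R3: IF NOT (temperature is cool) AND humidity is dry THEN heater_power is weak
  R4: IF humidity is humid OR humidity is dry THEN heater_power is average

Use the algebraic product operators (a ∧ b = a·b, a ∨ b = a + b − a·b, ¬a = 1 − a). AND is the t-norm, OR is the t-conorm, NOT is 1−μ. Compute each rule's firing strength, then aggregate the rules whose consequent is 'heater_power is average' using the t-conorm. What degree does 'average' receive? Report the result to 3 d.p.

0.442

R1: humid=0.36, full=0.92, cool=0.19; AND[a·b] → w = 0.0629
R2: cool=0.19 → w = 0.1900
R3: ¬cool=1−0.19=0.81, dry=0.07; AND[a·b] → w = 0.0567
R4: humid=0.36, dry=0.07; OR[a + b − a·b] → w = 0.4048
Rules with consequent 'average': {R1, R4} → strengths 0.0629, 0.4048
Aggregate via t-conorm [a + b − a·b]: 0.4423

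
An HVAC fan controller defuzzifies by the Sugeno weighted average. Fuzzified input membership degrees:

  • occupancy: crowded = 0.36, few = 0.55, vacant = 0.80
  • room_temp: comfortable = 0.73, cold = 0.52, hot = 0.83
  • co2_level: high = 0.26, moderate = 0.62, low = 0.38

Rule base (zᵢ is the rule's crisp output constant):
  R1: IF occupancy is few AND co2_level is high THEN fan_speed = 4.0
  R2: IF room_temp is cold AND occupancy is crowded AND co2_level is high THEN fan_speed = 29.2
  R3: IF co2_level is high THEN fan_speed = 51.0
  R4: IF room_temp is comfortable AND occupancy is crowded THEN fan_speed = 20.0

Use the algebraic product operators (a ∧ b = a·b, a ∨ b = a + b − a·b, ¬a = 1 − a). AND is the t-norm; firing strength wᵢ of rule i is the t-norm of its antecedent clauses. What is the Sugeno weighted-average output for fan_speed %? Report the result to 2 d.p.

R1 (z=4.0): few=0.55, high=0.26; AND[a·b] → w = 0.1430
R2 (z=29.2): cold=0.52, crowded=0.36, high=0.26; AND[a·b] → w = 0.0487
R3 (z=51.0): high=0.26 → w = 0.2600
R4 (z=20.0): comfortable=0.73, crowded=0.36; AND[a·b] → w = 0.2628
Weighted average = (0.1430·4.0 + 0.0487·29.2 + 0.2600·51.0 + 0.2628·20.0) / (0.1430 + 0.0487 + 0.2600 + 0.2628)
  = 20.5092 / 0.7145 = 28.71

28.71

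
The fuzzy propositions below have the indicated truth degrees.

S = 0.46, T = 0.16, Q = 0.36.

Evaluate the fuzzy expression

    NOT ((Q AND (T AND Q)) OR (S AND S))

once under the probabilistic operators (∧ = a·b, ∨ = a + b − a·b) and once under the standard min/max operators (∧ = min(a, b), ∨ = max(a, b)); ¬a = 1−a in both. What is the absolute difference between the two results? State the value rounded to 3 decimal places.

Under probabilistic:
  T AND Q = a·b on (0.1600, 0.3600) = 0.0576
  Q AND (T AND Q) = a·b on (0.3600, 0.0576) = 0.0207
  S AND S = a·b on (0.4600, 0.4600) = 0.2116
  (Q AND (T AND Q)) OR (S AND S) = a + b − a·b on (0.0207, 0.2116) = 0.2279
  NOT ((Q AND (T AND Q)) OR (S AND S)) = 1 − 0.2279 = 0.7721
  → value = 0.7721
Under standard min/max:
  T AND Q = min(a, b) on (0.16, 0.36) = 0.16
  Q AND (T AND Q) = min(a, b) on (0.36, 0.16) = 0.16
  S AND S = min(a, b) on (0.46, 0.46) = 0.46
  (Q AND (T AND Q)) OR (S AND S) = max(a, b) on (0.16, 0.46) = 0.46
  NOT ((Q AND (T AND Q)) OR (S AND S)) = 1 − 0.46 = 0.54
  → value = 0.5400
|0.7721 − 0.5400| = 0.232

0.232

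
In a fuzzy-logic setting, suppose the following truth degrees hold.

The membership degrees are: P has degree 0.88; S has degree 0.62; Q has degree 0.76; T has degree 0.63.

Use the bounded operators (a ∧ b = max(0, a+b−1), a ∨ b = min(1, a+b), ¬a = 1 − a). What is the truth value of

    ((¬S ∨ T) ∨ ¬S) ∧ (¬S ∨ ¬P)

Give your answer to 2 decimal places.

¬S = 1 − 0.62 = 0.38
¬S ∨ T = min(1, a+b) on (0.38, 0.63) = 1.00
¬S = 1 − 0.62 = 0.38
(¬S ∨ T) ∨ ¬S = min(1, a+b) on (1.00, 0.38) = 1.00
¬S = 1 − 0.62 = 0.38
¬P = 1 − 0.88 = 0.12
¬S ∨ ¬P = min(1, a+b) on (0.38, 0.12) = 0.50
((¬S ∨ T) ∨ ¬S) ∧ (¬S ∨ ¬P) = max(0, a+b−1) on (1.00, 0.50) = 0.50

0.50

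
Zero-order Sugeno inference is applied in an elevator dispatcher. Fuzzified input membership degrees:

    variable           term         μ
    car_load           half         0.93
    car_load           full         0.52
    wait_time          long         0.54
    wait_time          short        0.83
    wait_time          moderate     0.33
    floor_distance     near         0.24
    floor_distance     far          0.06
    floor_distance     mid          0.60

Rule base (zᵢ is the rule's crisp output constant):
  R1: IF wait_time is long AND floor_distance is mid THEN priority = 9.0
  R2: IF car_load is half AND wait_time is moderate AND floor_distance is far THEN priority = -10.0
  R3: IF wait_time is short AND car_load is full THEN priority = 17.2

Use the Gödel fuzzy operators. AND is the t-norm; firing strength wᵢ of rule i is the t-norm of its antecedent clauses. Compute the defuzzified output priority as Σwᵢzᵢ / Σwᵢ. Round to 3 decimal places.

11.789

R1 (z=9.0): long=0.54, mid=0.60; AND[min(a, b)] → w = 0.54
R2 (z=-10.0): half=0.93, moderate=0.33, far=0.06; AND[min(a, b)] → w = 0.06
R3 (z=17.2): short=0.83, full=0.52; AND[min(a, b)] → w = 0.52
Weighted average = (0.54·9.0 + 0.06·-10.0 + 0.52·17.2) / (0.54 + 0.06 + 0.52)
  = 13.2040 / 1.1200 = 11.789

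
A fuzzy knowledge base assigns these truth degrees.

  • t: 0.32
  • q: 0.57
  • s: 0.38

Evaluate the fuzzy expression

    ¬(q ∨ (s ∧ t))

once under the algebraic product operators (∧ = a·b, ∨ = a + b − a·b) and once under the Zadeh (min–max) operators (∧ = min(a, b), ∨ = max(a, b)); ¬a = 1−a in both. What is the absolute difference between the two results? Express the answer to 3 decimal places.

Under algebraic product:
  s ∧ t = a·b on (0.3800, 0.3200) = 0.1216
  q ∨ (s ∧ t) = a + b − a·b on (0.5700, 0.1216) = 0.6223
  ¬(q ∨ (s ∧ t)) = 1 − 0.6223 = 0.3777
  → value = 0.3777
Under Zadeh (min–max):
  s ∧ t = min(a, b) on (0.38, 0.32) = 0.32
  q ∨ (s ∧ t) = max(a, b) on (0.57, 0.32) = 0.57
  ¬(q ∨ (s ∧ t)) = 1 − 0.57 = 0.43
  → value = 0.4300
|0.3777 − 0.4300| = 0.052

0.052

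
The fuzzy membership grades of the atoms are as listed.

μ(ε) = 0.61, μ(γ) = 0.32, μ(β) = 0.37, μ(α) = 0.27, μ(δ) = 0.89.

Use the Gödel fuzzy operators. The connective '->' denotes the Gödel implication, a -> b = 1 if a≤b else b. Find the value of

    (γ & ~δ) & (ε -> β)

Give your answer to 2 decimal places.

~δ = 1 − 0.89 = 0.11
γ & ~δ = min(a, b) on (0.32, 0.11) = 0.11
ε -> β  [Gödel: 1 if a≤b else b] with a=0.61, b=0.37 → 0.37
(γ & ~δ) & (ε -> β) = min(a, b) on (0.11, 0.37) = 0.11

0.11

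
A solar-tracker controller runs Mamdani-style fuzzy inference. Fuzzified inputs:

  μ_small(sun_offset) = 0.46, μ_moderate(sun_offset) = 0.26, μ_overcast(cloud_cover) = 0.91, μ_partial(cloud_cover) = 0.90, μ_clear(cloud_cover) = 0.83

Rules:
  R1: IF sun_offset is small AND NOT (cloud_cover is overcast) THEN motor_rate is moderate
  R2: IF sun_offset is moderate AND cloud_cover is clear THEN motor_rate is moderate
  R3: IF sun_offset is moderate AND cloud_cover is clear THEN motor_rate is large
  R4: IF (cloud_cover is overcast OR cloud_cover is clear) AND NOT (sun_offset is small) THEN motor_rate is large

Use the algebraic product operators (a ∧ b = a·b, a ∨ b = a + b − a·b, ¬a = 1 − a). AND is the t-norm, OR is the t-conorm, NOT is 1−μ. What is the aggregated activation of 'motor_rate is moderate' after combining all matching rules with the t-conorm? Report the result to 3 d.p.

R1: small=0.46, ¬overcast=1−0.91=0.09; AND[a·b] → w = 0.0414
R2: moderate=0.26, clear=0.83; AND[a·b] → w = 0.2158
R3: moderate=0.26, clear=0.83; AND[a·b] → w = 0.2158
R4: (overcast=0.91 OR clear=0.83) = 0.9847; AND[a·b] with ¬small=1−0.46=0.54 → w = 0.5317
Rules with consequent 'moderate': {R1, R2} → strengths 0.0414, 0.2158
Aggregate via t-conorm [a + b − a·b]: 0.2483

0.248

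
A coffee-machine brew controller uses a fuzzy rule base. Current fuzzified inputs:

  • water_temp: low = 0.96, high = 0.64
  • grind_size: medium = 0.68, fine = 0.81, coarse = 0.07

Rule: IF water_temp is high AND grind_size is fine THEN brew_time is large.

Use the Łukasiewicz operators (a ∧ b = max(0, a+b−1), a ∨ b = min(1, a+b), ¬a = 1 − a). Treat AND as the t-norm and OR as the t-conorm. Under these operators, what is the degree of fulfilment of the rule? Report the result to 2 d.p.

firing strength: high=0.64, fine=0.81; AND[max(0, a+b−1)] → w = 0.45

0.45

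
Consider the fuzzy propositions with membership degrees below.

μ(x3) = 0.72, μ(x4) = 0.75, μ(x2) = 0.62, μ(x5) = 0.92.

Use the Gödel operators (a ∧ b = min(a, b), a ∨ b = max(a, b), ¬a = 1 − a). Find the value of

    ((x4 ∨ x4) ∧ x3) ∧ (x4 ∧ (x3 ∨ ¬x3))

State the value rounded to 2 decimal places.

0.72

x4 ∨ x4 = max(a, b) on (0.75, 0.75) = 0.75
(x4 ∨ x4) ∧ x3 = min(a, b) on (0.75, 0.72) = 0.72
¬x3 = 1 − 0.72 = 0.28
x3 ∨ ¬x3 = max(a, b) on (0.72, 0.28) = 0.72
x4 ∧ (x3 ∨ ¬x3) = min(a, b) on (0.75, 0.72) = 0.72
((x4 ∨ x4) ∧ x3) ∧ (x4 ∧ (x3 ∨ ¬x3)) = min(a, b) on (0.72, 0.72) = 0.72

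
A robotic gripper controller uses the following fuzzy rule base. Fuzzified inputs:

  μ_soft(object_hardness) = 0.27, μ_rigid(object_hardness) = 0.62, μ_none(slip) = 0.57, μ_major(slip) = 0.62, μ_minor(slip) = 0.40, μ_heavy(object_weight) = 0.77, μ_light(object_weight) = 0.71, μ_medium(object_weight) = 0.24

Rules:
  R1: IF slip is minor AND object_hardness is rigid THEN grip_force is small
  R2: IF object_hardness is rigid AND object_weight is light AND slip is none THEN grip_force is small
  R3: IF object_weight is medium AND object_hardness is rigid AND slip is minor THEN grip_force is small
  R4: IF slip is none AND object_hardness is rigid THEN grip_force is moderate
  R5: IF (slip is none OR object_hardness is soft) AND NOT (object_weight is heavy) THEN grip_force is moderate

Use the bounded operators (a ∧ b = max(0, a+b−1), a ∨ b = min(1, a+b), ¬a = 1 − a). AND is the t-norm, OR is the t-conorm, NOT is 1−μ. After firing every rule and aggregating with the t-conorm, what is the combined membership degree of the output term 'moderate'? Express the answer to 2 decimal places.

R1: minor=0.40, rigid=0.62; AND[max(0, a+b−1)] → w = 0.02
R2: rigid=0.62, light=0.71, none=0.57; AND[max(0, a+b−1)] → w = 0.00
R3: medium=0.24, rigid=0.62, minor=0.40; AND[max(0, a+b−1)] → w = 0.00
R4: none=0.57, rigid=0.62; AND[max(0, a+b−1)] → w = 0.19
R5: (none=0.57 OR soft=0.27) = 0.84; AND[max(0, a+b−1)] with ¬heavy=1−0.77=0.23 → w = 0.07
Rules with consequent 'moderate': {R4, R5} → strengths 0.19, 0.07
Aggregate via t-conorm [min(1, a+b)]: 0.26

0.26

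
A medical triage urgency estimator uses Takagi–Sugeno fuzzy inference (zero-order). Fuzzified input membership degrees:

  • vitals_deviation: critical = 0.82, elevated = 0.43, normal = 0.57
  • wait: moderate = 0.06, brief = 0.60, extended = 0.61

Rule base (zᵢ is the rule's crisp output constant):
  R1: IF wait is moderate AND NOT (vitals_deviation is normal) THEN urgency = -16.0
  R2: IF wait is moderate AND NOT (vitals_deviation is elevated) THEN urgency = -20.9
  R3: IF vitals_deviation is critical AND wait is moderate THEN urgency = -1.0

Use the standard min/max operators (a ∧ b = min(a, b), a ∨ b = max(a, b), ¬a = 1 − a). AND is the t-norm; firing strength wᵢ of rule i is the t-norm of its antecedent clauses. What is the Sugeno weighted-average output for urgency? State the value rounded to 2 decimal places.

R1 (z=-16.0): moderate=0.06, ¬normal=1−0.57=0.43; AND[min(a, b)] → w = 0.06
R2 (z=-20.9): moderate=0.06, ¬elevated=1−0.43=0.57; AND[min(a, b)] → w = 0.06
R3 (z=-1.0): critical=0.82, moderate=0.06; AND[min(a, b)] → w = 0.06
Weighted average = (0.06·-16.0 + 0.06·-20.9 + 0.06·-1.0) / (0.06 + 0.06 + 0.06)
  = -2.2740 / 0.1800 = -12.63

-12.63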